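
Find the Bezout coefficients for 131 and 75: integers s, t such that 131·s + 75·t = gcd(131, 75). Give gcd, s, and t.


Euclidean algorithm on (131, 75) — divide until remainder is 0:
  131 = 1 · 75 + 56
  75 = 1 · 56 + 19
  56 = 2 · 19 + 18
  19 = 1 · 18 + 1
  18 = 18 · 1 + 0
gcd(131, 75) = 1.
Track Bezout coefficients alongside the remainders: start with r₀ = 131 = a·1 + b·0 (s = 1, t = 0) and r₁ = 75 = a·0 + b·1 (s = 0, t = 1); each new remainder r_{k+1} = r_{k-1} − q_k·r_k inherits s_{k+1} = s_{k-1} − q_k·s_k, t_{k+1} = t_{k-1} − q_k·t_k, so r_k = a·s_k + b·t_k at every step:
  q = 1: r = 56, s = 1 − 1·0 = 1, t = 0 − 1·1 = -1  (check: 131·1 + 75·(-1) = 56)
  q = 1: r = 19, s = 0 − 1·1 = -1, t = 1 − 1·(-1) = 2  (check: 131·(-1) + 75·2 = 19)
  q = 2: r = 18, s = 1 − 2·(-1) = 3, t = -1 − 2·2 = -5  (check: 131·3 + 75·(-5) = 18)
  q = 1: r = 1, s = -1 − 1·3 = -4, t = 2 − 1·(-5) = 7  (check: 131·(-4) + 75·7 = 1)
The row with r = 1 (the gcd) gives the Bezout coefficients s = -4, t = 7.
Result: 131 · (-4) + 75 · (7) = 1.

gcd(131, 75) = 1; s = -4, t = 7 (check: 131·(-4) + 75·7 = 1).


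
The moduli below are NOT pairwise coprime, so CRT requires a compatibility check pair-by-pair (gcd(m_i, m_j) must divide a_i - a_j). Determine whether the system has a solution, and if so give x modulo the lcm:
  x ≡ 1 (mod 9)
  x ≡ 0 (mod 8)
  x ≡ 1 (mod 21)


Moduli 9, 8, 21 are not pairwise coprime, so CRT works modulo lcm(m_i) when all pairwise compatibility conditions hold.
Pairwise compatibility: gcd(m_i, m_j) must divide a_i - a_j for every pair.
Merge one congruence at a time:
  Start: x ≡ 1 (mod 9).
  Combine with x ≡ 0 (mod 8): gcd(9, 8) = 1; 0 - 1 = -1, which IS divisible by 1, so compatible.
    Write x = 1 + 9·t and substitute into x ≡ 0 (mod 8): 9·t ≡ 0 − 1 = -1 (mod 8).
    Reduce coefficients mod 8: 1·t ≡ 7 (mod 8).
    So t ≡ 7 (mod 8).
    Then x = 1 + 9·7 = 64, valid modulo lcm(9, 8) = 72: x ≡ 64 (mod 72).
  Combine with x ≡ 1 (mod 21): gcd(72, 21) = 3; 1 - 64 = -63, which IS divisible by 3, so compatible.
    Write x = 64 + 72·t and substitute into x ≡ 1 (mod 21): 72·t ≡ 1 − 64 = -63 (mod 21).
    Divide the congruence (and modulus) by g = 3: 24·t ≡ -21 (mod 7).
    Reduce coefficients mod 7: 3·t ≡ 0 (mod 7).
    The inverse of 3 mod 7 is 5 (since 3·5 = 15 = 2·7 + 1), so t ≡ 5·0 = 0 ≡ 0 (mod 7).
    Then x = 64 + 72·0 = 64, valid modulo lcm(72, 21) = 504: x ≡ 64 (mod 504).
Verify: 64 mod 9 = 1, 64 mod 8 = 0, 64 mod 21 = 1.

x ≡ 64 (mod 504).


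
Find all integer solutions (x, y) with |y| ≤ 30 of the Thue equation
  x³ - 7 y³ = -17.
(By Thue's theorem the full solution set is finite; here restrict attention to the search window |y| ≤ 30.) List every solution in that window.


The equation is x³ - 7y³ = -17. For fixed y, x³ = 7·y³ − 17, so a solution requires the RHS to be a perfect cube.
Strategy: iterate y from -30 to 30, compute RHS = 7·y³ − 17, and check whether it is a (positive or negative) perfect cube.
Check small values of y:
  y = 0: RHS = -17 is not a perfect cube.
  y = 1: RHS = -10 is not a perfect cube.
  y = -1: RHS = -24 is not a perfect cube.
  y = 2: RHS = 39 is not a perfect cube.
  y = -2: RHS = -73 is not a perfect cube.
  y = 3: RHS = 172 is not a perfect cube.
  y = -3: RHS = -206 is not a perfect cube.
Continuing the search up to |y| = 30 finds no solutions either.
No (x, y) in the scanned range satisfies the equation.

No integer solutions with |y| ≤ 30.


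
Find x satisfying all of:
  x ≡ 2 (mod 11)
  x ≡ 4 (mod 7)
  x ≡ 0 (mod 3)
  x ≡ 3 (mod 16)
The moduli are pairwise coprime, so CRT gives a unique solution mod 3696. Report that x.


Product of moduli M = 11 · 7 · 3 · 16 = 3696.
Merge one congruence at a time:
  Start: x ≡ 2 (mod 11).
  Combine with x ≡ 4 (mod 7); new modulus lcm = 77.
    Write x = 2 + 11·t and substitute into x ≡ 4 (mod 7): 11·t ≡ 4 − 2 = 2 (mod 7).
    Reduce coefficients mod 7: 4·t ≡ 2 (mod 7).
    The inverse of 4 mod 7 is 2 (since 4·2 = 8 = 1·7 + 1), so t ≡ 2·2 = 4 ≡ 4 (mod 7).
    Then x = 2 + 11·4 = 46, valid modulo lcm(11, 7) = 77: x ≡ 46 (mod 77).
  Combine with x ≡ 0 (mod 3); new modulus lcm = 231.
    Write x = 46 + 77·t and substitute into x ≡ 0 (mod 3): 77·t ≡ 0 − 46 = -46 (mod 3).
    Reduce coefficients mod 3: 2·t ≡ 2 (mod 3).
    The inverse of 2 mod 3 is 2 (since 2·2 = 4 = 1·3 + 1), so t ≡ 2·2 = 4 ≡ 1 (mod 3).
    Then x = 46 + 77·1 = 123, valid modulo lcm(77, 3) = 231: x ≡ 123 (mod 231).
  Combine with x ≡ 3 (mod 16); new modulus lcm = 3696.
    Write x = 123 + 231·t and substitute into x ≡ 3 (mod 16): 231·t ≡ 3 − 123 = -120 (mod 16).
    Reduce coefficients mod 16: 7·t ≡ 8 (mod 16).
    The inverse of 7 mod 16 is 7 (since 7·7 = 49 = 3·16 + 1), so t ≡ 7·8 = 56 ≡ 8 (mod 16).
    Then x = 123 + 231·8 = 1971, valid modulo lcm(231, 16) = 3696: x ≡ 1971 (mod 3696).
Verify against each original: 1971 mod 11 = 2, 1971 mod 7 = 4, 1971 mod 3 = 0, 1971 mod 16 = 3.

x ≡ 1971 (mod 3696).


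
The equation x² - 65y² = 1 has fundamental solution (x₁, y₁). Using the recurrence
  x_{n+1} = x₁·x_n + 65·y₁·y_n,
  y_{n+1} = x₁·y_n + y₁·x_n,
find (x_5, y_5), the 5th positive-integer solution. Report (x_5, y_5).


Step 1: Find the fundamental solution (x₁, y₁) of x² - 65y² = 1.
  Expand √65 as a continued fraction. a₀ = ⌊√65⌋ = 8; iterate m_{k+1} = d_k·a_k − m_k, d_{k+1} = (65 − m_{k+1}²)/d_k, a_{k+1} = ⌊(a₀ + m_{k+1})/d_{k+1}⌋ (starting m₀ = 0, d₀ = 1), with convergents p_k = a_k·p_{k-1} + p_{k-2}, q_k = a_k·q_{k-1} + q_{k-2} (p₋₁ = 1, q₋₁ = 0):
  k = 0: a₀ = 8; p₀/q₀ = 8/1; p₀² − 65·q₀² = 64 − 65 = -1.
  k = 1: m = 8, d = 1, a = ⌊(8 + 8)/1⌋ = 16; p/q = (16·8 + 1)/(16·1 + 0) = 129/16; p² − 65·q² = 16641 − 16640 = 1.
  The first convergent with p² − 65·q² = 1 gives the fundamental solution (x₁, y₁) = (129, 16).
Step 2: Apply the recurrence (x_{n+1}, y_{n+1}) = (x₁x_n + 65y₁y_n, x₁y_n + y₁x_n) repeatedly.
  From (x_1, y_1) = (129, 16): x_2 = 129·129 + 65·16·16 = 33281; y_2 = 129·16 + 16·129 = 4128.
  From (x_2, y_2) = (33281, 4128): x_3 = 129·33281 + 65·16·4128 = 8586369; y_3 = 129·4128 + 16·33281 = 1065008.
  From (x_3, y_3) = (8586369, 1065008): x_4 = 129·8586369 + 65·16·1065008 = 2215249921; y_4 = 129·1065008 + 16·8586369 = 274767936.
  From (x_4, y_4) = (2215249921, 274767936): x_5 = 129·2215249921 + 65·16·274767936 = 571525893249; y_5 = 129·274767936 + 16·2215249921 = 70889062480.
Step 3: Verify x_5² - 65·y_5² = 326641846654067343776001 - 326641846654067343776000 = 1 (should be 1). ✓

(x_1, y_1) = (129, 16); (x_5, y_5) = (571525893249, 70889062480).


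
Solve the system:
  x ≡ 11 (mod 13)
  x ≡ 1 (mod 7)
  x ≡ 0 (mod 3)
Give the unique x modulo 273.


Moduli 13, 7, 3 are pairwise coprime; by CRT there is a unique solution modulo M = 13 · 7 · 3 = 273.
Solve pairwise, accumulating the modulus:
  Start with x ≡ 11 (mod 13).
  Combine with x ≡ 1 (mod 7): since gcd(13, 7) = 1, we get a unique residue mod 91.
    Write x = 11 + 13·t and substitute into x ≡ 1 (mod 7): 13·t ≡ 1 − 11 = -10 (mod 7).
    Reduce coefficients mod 7: 6·t ≡ 4 (mod 7).
    The inverse of 6 mod 7 is 6 (since 6·6 = 36 = 5·7 + 1), so t ≡ 6·4 = 24 ≡ 3 (mod 7).
    Then x = 11 + 13·3 = 50, valid modulo lcm(13, 7) = 91: x ≡ 50 (mod 91).
  Combine with x ≡ 0 (mod 3): since gcd(91, 3) = 1, we get a unique residue mod 273.
    Write x = 50 + 91·t and substitute into x ≡ 0 (mod 3): 91·t ≡ 0 − 50 = -50 (mod 3).
    Reduce coefficients mod 3: 1·t ≡ 1 (mod 3).
    So t ≡ 1 (mod 3).
    Then x = 50 + 91·1 = 141, valid modulo lcm(91, 3) = 273: x ≡ 141 (mod 273).
Verify: 141 mod 13 = 11 ✓, 141 mod 7 = 1 ✓, 141 mod 3 = 0 ✓.

x ≡ 141 (mod 273).


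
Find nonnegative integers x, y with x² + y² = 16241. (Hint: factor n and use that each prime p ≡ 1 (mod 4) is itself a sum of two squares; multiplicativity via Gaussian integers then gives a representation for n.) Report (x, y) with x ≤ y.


Step 1: Factor n = 16241 = 109 · 149.
Step 2: Check the mod-4 condition on each prime factor: 109 ≡ 1 (mod 4), exponent 1; 149 ≡ 1 (mod 4), exponent 1.
All primes ≡ 3 (mod 4) appear to even exponent (or don't appear), so by the two-squares theorem n IS expressible as a sum of two squares.
Step 3: Build a representation. Here n = 109 · 149 is a product of primes ≡ 1 (mod 4). Each prime p ≡ 1 (mod 4) is itself a sum of two squares; find a² by testing p − a² for a perfect square:
  109: 109 − 1² = 108, 109 − 2² = 105, 109 − 3² = 100 = 10² ⇒ 109 = 3² + 10².
  149: 149 − 1² = 148, 149 − 2² = 145, 149 − 3² = 140, 149 − 4² = 133, 149 − 5² = 124, 149 − 6² = 113, 149 − 7² = 100 = 10² ⇒ 149 = 7² + 10².
  Combine using the Brahmagupta–Fibonacci identity (a² + b²)(c² + d²) = (ac − bd)² + (ad + bc)² = (ac + bd)² + (ad − bc)²:
  109 · 149 = 16241: from (3² + 10²)(7² + 10²), take (3·7 − 10·10, 3·10 + 10·7) = (21 − 100, 30 + 70) = (-79, 100); dropping signs (only squares matter) gives (79, 100); check 79² + 100² = 6241 + 10000 = 16241 ✓.
Step 4: Order so x ≤ y and verify: 79² + 100² = 6241 + 10000 = 16241 = n. ✓

n = 16241 = 79² + 100² (one valid representation with x ≤ y).


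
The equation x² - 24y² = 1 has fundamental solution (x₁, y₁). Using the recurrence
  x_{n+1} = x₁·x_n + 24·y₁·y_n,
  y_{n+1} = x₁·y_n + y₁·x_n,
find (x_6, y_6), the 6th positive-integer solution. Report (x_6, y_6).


Step 1: Find the fundamental solution (x₁, y₁) of x² - 24y² = 1.
  Expand √24 as a continued fraction. a₀ = ⌊√24⌋ = 4; iterate m_{k+1} = d_k·a_k − m_k, d_{k+1} = (24 − m_{k+1}²)/d_k, a_{k+1} = ⌊(a₀ + m_{k+1})/d_{k+1}⌋ (starting m₀ = 0, d₀ = 1), with convergents p_k = a_k·p_{k-1} + p_{k-2}, q_k = a_k·q_{k-1} + q_{k-2} (p₋₁ = 1, q₋₁ = 0):
  k = 0: a₀ = 4; p₀/q₀ = 4/1; p₀² − 24·q₀² = 16 − 24 = -8.
  k = 1: m = 4, d = 8, a = ⌊(4 + 4)/8⌋ = 1; p/q = (1·4 + 1)/(1·1 + 0) = 5/1; p² − 24·q² = 25 − 24 = 1.
  The first convergent with p² − 24·q² = 1 gives the fundamental solution (x₁, y₁) = (5, 1).
Step 2: Apply the recurrence (x_{n+1}, y_{n+1}) = (x₁x_n + 24y₁y_n, x₁y_n + y₁x_n) repeatedly.
  From (x_1, y_1) = (5, 1): x_2 = 5·5 + 24·1·1 = 49; y_2 = 5·1 + 1·5 = 10.
  From (x_2, y_2) = (49, 10): x_3 = 5·49 + 24·1·10 = 485; y_3 = 5·10 + 1·49 = 99.
  From (x_3, y_3) = (485, 99): x_4 = 5·485 + 24·1·99 = 4801; y_4 = 5·99 + 1·485 = 980.
  From (x_4, y_4) = (4801, 980): x_5 = 5·4801 + 24·1·980 = 47525; y_5 = 5·980 + 1·4801 = 9701.
  From (x_5, y_5) = (47525, 9701): x_6 = 5·47525 + 24·1·9701 = 470449; y_6 = 5·9701 + 1·47525 = 96030.
Step 3: Verify x_6² - 24·y_6² = 221322261601 - 221322261600 = 1 (should be 1). ✓

(x_1, y_1) = (5, 1); (x_6, y_6) = (470449, 96030).


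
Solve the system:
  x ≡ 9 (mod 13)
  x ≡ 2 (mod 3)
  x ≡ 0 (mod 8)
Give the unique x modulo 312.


Moduli 13, 3, 8 are pairwise coprime; by CRT there is a unique solution modulo M = 13 · 3 · 8 = 312.
Solve pairwise, accumulating the modulus:
  Start with x ≡ 9 (mod 13).
  Combine with x ≡ 2 (mod 3): since gcd(13, 3) = 1, we get a unique residue mod 39.
    Write x = 9 + 13·t and substitute into x ≡ 2 (mod 3): 13·t ≡ 2 − 9 = -7 (mod 3).
    Reduce coefficients mod 3: 1·t ≡ 2 (mod 3).
    So t ≡ 2 (mod 3).
    Then x = 9 + 13·2 = 35, valid modulo lcm(13, 3) = 39: x ≡ 35 (mod 39).
  Combine with x ≡ 0 (mod 8): since gcd(39, 8) = 1, we get a unique residue mod 312.
    Write x = 35 + 39·t and substitute into x ≡ 0 (mod 8): 39·t ≡ 0 − 35 = -35 (mod 8).
    Reduce coefficients mod 8: 7·t ≡ 5 (mod 8).
    The inverse of 7 mod 8 is 7 (since 7·7 = 49 = 6·8 + 1), so t ≡ 7·5 = 35 ≡ 3 (mod 8).
    Then x = 35 + 39·3 = 152, valid modulo lcm(39, 8) = 312: x ≡ 152 (mod 312).
Verify: 152 mod 13 = 9 ✓, 152 mod 3 = 2 ✓, 152 mod 8 = 0 ✓.

x ≡ 152 (mod 312).


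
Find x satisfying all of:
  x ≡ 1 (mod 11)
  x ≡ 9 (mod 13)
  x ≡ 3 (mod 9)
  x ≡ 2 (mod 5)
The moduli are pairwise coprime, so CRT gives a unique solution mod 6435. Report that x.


Product of moduli M = 11 · 13 · 9 · 5 = 6435.
Merge one congruence at a time:
  Start: x ≡ 1 (mod 11).
  Combine with x ≡ 9 (mod 13); new modulus lcm = 143.
    Write x = 1 + 11·t and substitute into x ≡ 9 (mod 13): 11·t ≡ 9 − 1 = 8 (mod 13).
    The inverse of 11 mod 13 is 6 (since 11·6 = 66 = 5·13 + 1), so t ≡ 6·8 = 48 ≡ 9 (mod 13).
    Then x = 1 + 11·9 = 100, valid modulo lcm(11, 13) = 143: x ≡ 100 (mod 143).
  Combine with x ≡ 3 (mod 9); new modulus lcm = 1287.
    Write x = 100 + 143·t and substitute into x ≡ 3 (mod 9): 143·t ≡ 3 − 100 = -97 (mod 9).
    Reduce coefficients mod 9: 8·t ≡ 2 (mod 9).
    The inverse of 8 mod 9 is 8 (since 8·8 = 64 = 7·9 + 1), so t ≡ 8·2 = 16 ≡ 7 (mod 9).
    Then x = 100 + 143·7 = 1101, valid modulo lcm(143, 9) = 1287: x ≡ 1101 (mod 1287).
  Combine with x ≡ 2 (mod 5); new modulus lcm = 6435.
    Write x = 1101 + 1287·t and substitute into x ≡ 2 (mod 5): 1287·t ≡ 2 − 1101 = -1099 (mod 5).
    Reduce coefficients mod 5: 2·t ≡ 1 (mod 5).
    The inverse of 2 mod 5 is 3 (since 2·3 = 6 = 1·5 + 1), so t ≡ 3·1 = 3 ≡ 3 (mod 5).
    Then x = 1101 + 1287·3 = 4962, valid modulo lcm(1287, 5) = 6435: x ≡ 4962 (mod 6435).
Verify against each original: 4962 mod 11 = 1, 4962 mod 13 = 9, 4962 mod 9 = 3, 4962 mod 5 = 2.

x ≡ 4962 (mod 6435).


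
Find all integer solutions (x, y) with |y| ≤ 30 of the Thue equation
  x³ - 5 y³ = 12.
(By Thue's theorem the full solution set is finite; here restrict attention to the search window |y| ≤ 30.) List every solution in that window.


The equation is x³ - 5y³ = 12. For fixed y, x³ = 5·y³ + 12, so a solution requires the RHS to be a perfect cube.
Strategy: iterate y from -30 to 30, compute RHS = 5·y³ + 12, and check whether it is a (positive or negative) perfect cube.
Check small values of y:
  y = 0: RHS = 12 is not a perfect cube.
  y = 1: RHS = 17 is not a perfect cube.
  y = -1: RHS = 7 is not a perfect cube.
  y = 2: RHS = 52 is not a perfect cube.
  y = -2: RHS = -28 is not a perfect cube.
  y = 3: RHS = 147 is not a perfect cube.
  y = -3: RHS = -123 is not a perfect cube.
Continuing the search up to |y| = 30 finds no solutions either.
No (x, y) in the scanned range satisfies the equation.

No integer solutions with |y| ≤ 30.


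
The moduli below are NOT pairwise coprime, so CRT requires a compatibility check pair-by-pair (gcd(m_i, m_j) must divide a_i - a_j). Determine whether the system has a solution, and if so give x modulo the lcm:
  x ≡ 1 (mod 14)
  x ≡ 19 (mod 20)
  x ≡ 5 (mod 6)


Moduli 14, 20, 6 are not pairwise coprime, so CRT works modulo lcm(m_i) when all pairwise compatibility conditions hold.
Pairwise compatibility: gcd(m_i, m_j) must divide a_i - a_j for every pair.
Merge one congruence at a time:
  Start: x ≡ 1 (mod 14).
  Combine with x ≡ 19 (mod 20): gcd(14, 20) = 2; 19 - 1 = 18, which IS divisible by 2, so compatible.
    Write x = 1 + 14·t and substitute into x ≡ 19 (mod 20): 14·t ≡ 19 − 1 = 18 (mod 20).
    Divide the congruence (and modulus) by g = 2: 7·t ≡ 9 (mod 10).
    The inverse of 7 mod 10 is 3 (since 7·3 = 21 = 2·10 + 1), so t ≡ 3·9 = 27 ≡ 7 (mod 10).
    Then x = 1 + 14·7 = 99, valid modulo lcm(14, 20) = 140: x ≡ 99 (mod 140).
  Combine with x ≡ 5 (mod 6): gcd(140, 6) = 2; 5 - 99 = -94, which IS divisible by 2, so compatible.
    Write x = 99 + 140·t and substitute into x ≡ 5 (mod 6): 140·t ≡ 5 − 99 = -94 (mod 6).
    Divide the congruence (and modulus) by g = 2: 70·t ≡ -47 (mod 3).
    Reduce coefficients mod 3: 1·t ≡ 1 (mod 3).
    So t ≡ 1 (mod 3).
    Then x = 99 + 140·1 = 239, valid modulo lcm(140, 6) = 420: x ≡ 239 (mod 420).
Verify: 239 mod 14 = 1, 239 mod 20 = 19, 239 mod 6 = 5.

x ≡ 239 (mod 420).


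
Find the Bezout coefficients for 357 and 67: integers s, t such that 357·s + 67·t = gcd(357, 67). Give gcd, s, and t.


Euclidean algorithm on (357, 67) — divide until remainder is 0:
  357 = 5 · 67 + 22
  67 = 3 · 22 + 1
  22 = 22 · 1 + 0
gcd(357, 67) = 1.
Track Bezout coefficients alongside the remainders: start with r₀ = 357 = a·1 + b·0 (s = 1, t = 0) and r₁ = 67 = a·0 + b·1 (s = 0, t = 1); each new remainder r_{k+1} = r_{k-1} − q_k·r_k inherits s_{k+1} = s_{k-1} − q_k·s_k, t_{k+1} = t_{k-1} − q_k·t_k, so r_k = a·s_k + b·t_k at every step:
  q = 5: r = 22, s = 1 − 5·0 = 1, t = 0 − 5·1 = -5  (check: 357·1 + 67·(-5) = 22)
  q = 3: r = 1, s = 0 − 3·1 = -3, t = 1 − 3·(-5) = 16  (check: 357·(-3) + 67·16 = 1)
The row with r = 1 (the gcd) gives the Bezout coefficients s = -3, t = 16.
Result: 357 · (-3) + 67 · (16) = 1.

gcd(357, 67) = 1; s = -3, t = 16 (check: 357·(-3) + 67·16 = 1).


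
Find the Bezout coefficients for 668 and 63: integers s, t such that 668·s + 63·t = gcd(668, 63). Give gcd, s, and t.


Euclidean algorithm on (668, 63) — divide until remainder is 0:
  668 = 10 · 63 + 38
  63 = 1 · 38 + 25
  38 = 1 · 25 + 13
  25 = 1 · 13 + 12
  13 = 1 · 12 + 1
  12 = 12 · 1 + 0
gcd(668, 63) = 1.
Track Bezout coefficients alongside the remainders: start with r₀ = 668 = a·1 + b·0 (s = 1, t = 0) and r₁ = 63 = a·0 + b·1 (s = 0, t = 1); each new remainder r_{k+1} = r_{k-1} − q_k·r_k inherits s_{k+1} = s_{k-1} − q_k·s_k, t_{k+1} = t_{k-1} − q_k·t_k, so r_k = a·s_k + b·t_k at every step:
  q = 10: r = 38, s = 1 − 10·0 = 1, t = 0 − 10·1 = -10  (check: 668·1 + 63·(-10) = 38)
  q = 1: r = 25, s = 0 − 1·1 = -1, t = 1 − 1·(-10) = 11  (check: 668·(-1) + 63·11 = 25)
  q = 1: r = 13, s = 1 − 1·(-1) = 2, t = -10 − 1·11 = -21  (check: 668·2 + 63·(-21) = 13)
  q = 1: r = 12, s = -1 − 1·2 = -3, t = 11 − 1·(-21) = 32  (check: 668·(-3) + 63·32 = 12)
  q = 1: r = 1, s = 2 − 1·(-3) = 5, t = -21 − 1·32 = -53  (check: 668·5 + 63·(-53) = 1)
The row with r = 1 (the gcd) gives the Bezout coefficients s = 5, t = -53.
Result: 668 · (5) + 63 · (-53) = 1.

gcd(668, 63) = 1; s = 5, t = -53 (check: 668·5 + 63·(-53) = 1).


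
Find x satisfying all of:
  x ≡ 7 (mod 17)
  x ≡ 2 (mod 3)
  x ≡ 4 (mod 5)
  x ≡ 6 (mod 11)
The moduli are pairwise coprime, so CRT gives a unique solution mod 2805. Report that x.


Product of moduli M = 17 · 3 · 5 · 11 = 2805.
Merge one congruence at a time:
  Start: x ≡ 7 (mod 17).
  Combine with x ≡ 2 (mod 3); new modulus lcm = 51.
    Write x = 7 + 17·t and substitute into x ≡ 2 (mod 3): 17·t ≡ 2 − 7 = -5 (mod 3).
    Reduce coefficients mod 3: 2·t ≡ 1 (mod 3).
    The inverse of 2 mod 3 is 2 (since 2·2 = 4 = 1·3 + 1), so t ≡ 2·1 = 2 ≡ 2 (mod 3).
    Then x = 7 + 17·2 = 41, valid modulo lcm(17, 3) = 51: x ≡ 41 (mod 51).
  Combine with x ≡ 4 (mod 5); new modulus lcm = 255.
    Write x = 41 + 51·t and substitute into x ≡ 4 (mod 5): 51·t ≡ 4 − 41 = -37 (mod 5).
    Reduce coefficients mod 5: 1·t ≡ 3 (mod 5).
    So t ≡ 3 (mod 5).
    Then x = 41 + 51·3 = 194, valid modulo lcm(51, 5) = 255: x ≡ 194 (mod 255).
  Combine with x ≡ 6 (mod 11); new modulus lcm = 2805.
    Write x = 194 + 255·t and substitute into x ≡ 6 (mod 11): 255·t ≡ 6 − 194 = -188 (mod 11).
    Reduce coefficients mod 11: 2·t ≡ 10 (mod 11).
    The inverse of 2 mod 11 is 6 (since 2·6 = 12 = 1·11 + 1), so t ≡ 6·10 = 60 ≡ 5 (mod 11).
    Then x = 194 + 255·5 = 1469, valid modulo lcm(255, 11) = 2805: x ≡ 1469 (mod 2805).
Verify against each original: 1469 mod 17 = 7, 1469 mod 3 = 2, 1469 mod 5 = 4, 1469 mod 11 = 6.

x ≡ 1469 (mod 2805).


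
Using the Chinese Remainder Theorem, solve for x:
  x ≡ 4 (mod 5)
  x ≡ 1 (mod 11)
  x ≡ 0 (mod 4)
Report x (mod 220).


Moduli 5, 11, 4 are pairwise coprime; by CRT there is a unique solution modulo M = 5 · 11 · 4 = 220.
Solve pairwise, accumulating the modulus:
  Start with x ≡ 4 (mod 5).
  Combine with x ≡ 1 (mod 11): since gcd(5, 11) = 1, we get a unique residue mod 55.
    Write x = 4 + 5·t and substitute into x ≡ 1 (mod 11): 5·t ≡ 1 − 4 = -3 (mod 11).
    Reduce coefficients mod 11: 5·t ≡ 8 (mod 11).
    The inverse of 5 mod 11 is 9 (since 5·9 = 45 = 4·11 + 1), so t ≡ 9·8 = 72 ≡ 6 (mod 11).
    Then x = 4 + 5·6 = 34, valid modulo lcm(5, 11) = 55: x ≡ 34 (mod 55).
  Combine with x ≡ 0 (mod 4): since gcd(55, 4) = 1, we get a unique residue mod 220.
    Write x = 34 + 55·t and substitute into x ≡ 0 (mod 4): 55·t ≡ 0 − 34 = -34 (mod 4).
    Reduce coefficients mod 4: 3·t ≡ 2 (mod 4).
    The inverse of 3 mod 4 is 3 (since 3·3 = 9 = 2·4 + 1), so t ≡ 3·2 = 6 ≡ 2 (mod 4).
    Then x = 34 + 55·2 = 144, valid modulo lcm(55, 4) = 220: x ≡ 144 (mod 220).
Verify: 144 mod 5 = 4 ✓, 144 mod 11 = 1 ✓, 144 mod 4 = 0 ✓.

x ≡ 144 (mod 220).


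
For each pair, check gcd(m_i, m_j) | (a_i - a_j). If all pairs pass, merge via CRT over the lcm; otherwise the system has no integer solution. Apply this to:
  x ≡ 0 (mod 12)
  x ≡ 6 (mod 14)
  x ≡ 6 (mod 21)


Moduli 12, 14, 21 are not pairwise coprime, so CRT works modulo lcm(m_i) when all pairwise compatibility conditions hold.
Pairwise compatibility: gcd(m_i, m_j) must divide a_i - a_j for every pair.
Merge one congruence at a time:
  Start: x ≡ 0 (mod 12).
  Combine with x ≡ 6 (mod 14): gcd(12, 14) = 2; 6 - 0 = 6, which IS divisible by 2, so compatible.
    Write x = 0 + 12·t and substitute into x ≡ 6 (mod 14): 12·t ≡ 6 − 0 = 6 (mod 14).
    Divide the congruence (and modulus) by g = 2: 6·t ≡ 3 (mod 7).
    The inverse of 6 mod 7 is 6 (since 6·6 = 36 = 5·7 + 1), so t ≡ 6·3 = 18 ≡ 4 (mod 7).
    Then x = 0 + 12·4 = 48, valid modulo lcm(12, 14) = 84: x ≡ 48 (mod 84).
  Combine with x ≡ 6 (mod 21): gcd(84, 21) = 21; 6 - 48 = -42, which IS divisible by 21, so compatible.
    Write x = 48 + 84·t and substitute into x ≡ 6 (mod 21): 84·t ≡ 6 − 48 = -42 (mod 21).
    Divide the congruence (and modulus) by g = 21: 4·t ≡ -2 (mod 1).
    Modulo 1 every t works; take t = 0.
    Then x = 48 + 84·0 = 48, valid modulo lcm(84, 21) = 84: x ≡ 48 (mod 84).
Verify: 48 mod 12 = 0, 48 mod 14 = 6, 48 mod 21 = 6.

x ≡ 48 (mod 84).


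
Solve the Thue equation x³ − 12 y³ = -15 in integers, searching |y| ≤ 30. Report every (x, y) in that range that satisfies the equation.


The equation is x³ - 12y³ = -15. For fixed y, x³ = 12·y³ − 15, so a solution requires the RHS to be a perfect cube.
Strategy: iterate y from -30 to 30, compute RHS = 12·y³ − 15, and check whether it is a (positive or negative) perfect cube.
Check small values of y:
  y = 0: RHS = -15 is not a perfect cube.
  y = 1: RHS = -3 is not a perfect cube.
  y = -1: RHS = -27 = (-3)³ ⇒ x = -3 works.
  y = 2: RHS = 81 is not a perfect cube.
  y = -2: RHS = -111 is not a perfect cube.
  y = 3: RHS = 309 is not a perfect cube.
  y = -3: RHS = -339 is not a perfect cube.
Continuing the search up to |y| = 30 finds no further solutions beyond those listed.
Collected solutions: (-3, -1).

Solutions (with |y| ≤ 30): (-3, -1).


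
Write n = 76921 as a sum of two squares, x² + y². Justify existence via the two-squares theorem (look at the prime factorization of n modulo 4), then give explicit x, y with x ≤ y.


Step 1: Factor n = 76921 = 13 · 61 · 97.
Step 2: Check the mod-4 condition on each prime factor: 13 ≡ 1 (mod 4), exponent 1; 61 ≡ 1 (mod 4), exponent 1; 97 ≡ 1 (mod 4), exponent 1.
All primes ≡ 3 (mod 4) appear to even exponent (or don't appear), so by the two-squares theorem n IS expressible as a sum of two squares.
Step 3: Build a representation. Here n = 13 · 61 · 97 is a product of primes ≡ 1 (mod 4). Each prime p ≡ 1 (mod 4) is itself a sum of two squares; find a² by testing p − a² for a perfect square:
  13: 13 − 1² = 12, 13 − 2² = 9 = 3² ⇒ 13 = 2² + 3².
  61: 61 − 1² = 60, 61 − 2² = 57, 61 − 3² = 52, 61 − 4² = 45, 61 − 5² = 36 = 6² ⇒ 61 = 5² + 6².
  97: 97 − 1² = 96, 97 − 2² = 93, 97 − 3² = 88, 97 − 4² = 81 = 9² ⇒ 97 = 4² + 9².
  Combine using the Brahmagupta–Fibonacci identity (a² + b²)(c² + d²) = (ac − bd)² + (ad + bc)² = (ac + bd)² + (ad − bc)²:
  13 · 61 = 793: from (2² + 3²)(5² + 6²), take (2·5 − 3·6, 2·6 + 3·5) = (10 − 18, 12 + 15) = (-8, 27); dropping signs (only squares matter) gives (8, 27); check 8² + 27² = 64 + 729 = 793 ✓.
  793 · 97 = 76921: from (8² + 27²)(4² + 9²), take (8·4 − 27·9, 8·9 + 27·4) = (32 − 243, 72 + 108) = (-211, 180); dropping signs (only squares matter) gives (211, 180); check 211² + 180² = 44521 + 32400 = 76921 ✓.
Step 4: Order so x ≤ y and verify: 180² + 211² = 32400 + 44521 = 76921 = n. ✓

n = 76921 = 180² + 211² (one valid representation with x ≤ y).


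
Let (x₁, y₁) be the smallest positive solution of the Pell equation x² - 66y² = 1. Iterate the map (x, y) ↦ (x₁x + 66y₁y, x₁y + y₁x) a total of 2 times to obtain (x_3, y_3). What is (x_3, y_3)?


Step 1: Find the fundamental solution (x₁, y₁) of x² - 66y² = 1.
  Expand √66 as a continued fraction. a₀ = ⌊√66⌋ = 8; iterate m_{k+1} = d_k·a_k − m_k, d_{k+1} = (66 − m_{k+1}²)/d_k, a_{k+1} = ⌊(a₀ + m_{k+1})/d_{k+1}⌋ (starting m₀ = 0, d₀ = 1), with convergents p_k = a_k·p_{k-1} + p_{k-2}, q_k = a_k·q_{k-1} + q_{k-2} (p₋₁ = 1, q₋₁ = 0):
  k = 0: a₀ = 8; p₀/q₀ = 8/1; p₀² − 66·q₀² = 64 − 66 = -2.
  k = 1: m = 8, d = 2, a = ⌊(8 + 8)/2⌋ = 8; p/q = (8·8 + 1)/(8·1 + 0) = 65/8; p² − 66·q² = 4225 − 4224 = 1.
  The first convergent with p² − 66·q² = 1 gives the fundamental solution (x₁, y₁) = (65, 8).
Step 2: Apply the recurrence (x_{n+1}, y_{n+1}) = (x₁x_n + 66y₁y_n, x₁y_n + y₁x_n) repeatedly.
  From (x_1, y_1) = (65, 8): x_2 = 65·65 + 66·8·8 = 8449; y_2 = 65·8 + 8·65 = 1040.
  From (x_2, y_2) = (8449, 1040): x_3 = 65·8449 + 66·8·1040 = 1098305; y_3 = 65·1040 + 8·8449 = 135192.
Step 3: Verify x_3² - 66·y_3² = 1206273873025 - 1206273873024 = 1 (should be 1). ✓

(x_1, y_1) = (65, 8); (x_3, y_3) = (1098305, 135192).


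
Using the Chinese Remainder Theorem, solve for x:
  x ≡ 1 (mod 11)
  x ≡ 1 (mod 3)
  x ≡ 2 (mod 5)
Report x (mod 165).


Moduli 11, 3, 5 are pairwise coprime; by CRT there is a unique solution modulo M = 11 · 3 · 5 = 165.
Solve pairwise, accumulating the modulus:
  Start with x ≡ 1 (mod 11).
  Combine with x ≡ 1 (mod 3): since gcd(11, 3) = 1, we get a unique residue mod 33.
    Write x = 1 + 11·t and substitute into x ≡ 1 (mod 3): 11·t ≡ 1 − 1 = 0 (mod 3).
    Reduce coefficients mod 3: 2·t ≡ 0 (mod 3).
    The inverse of 2 mod 3 is 2 (since 2·2 = 4 = 1·3 + 1), so t ≡ 2·0 = 0 ≡ 0 (mod 3).
    Then x = 1 + 11·0 = 1, valid modulo lcm(11, 3) = 33: x ≡ 1 (mod 33).
  Combine with x ≡ 2 (mod 5): since gcd(33, 5) = 1, we get a unique residue mod 165.
    Write x = 1 + 33·t and substitute into x ≡ 2 (mod 5): 33·t ≡ 2 − 1 = 1 (mod 5).
    Reduce coefficients mod 5: 3·t ≡ 1 (mod 5).
    The inverse of 3 mod 5 is 2 (since 3·2 = 6 = 1·5 + 1), so t ≡ 2·1 = 2 ≡ 2 (mod 5).
    Then x = 1 + 33·2 = 67, valid modulo lcm(33, 5) = 165: x ≡ 67 (mod 165).
Verify: 67 mod 11 = 1 ✓, 67 mod 3 = 1 ✓, 67 mod 5 = 2 ✓.

x ≡ 67 (mod 165).


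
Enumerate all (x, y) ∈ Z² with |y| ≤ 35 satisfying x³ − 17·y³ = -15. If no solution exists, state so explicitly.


The equation is x³ - 17y³ = -15. For fixed y, x³ = 17·y³ − 15, so a solution requires the RHS to be a perfect cube.
Strategy: iterate y from -35 to 35, compute RHS = 17·y³ − 15, and check whether it is a (positive or negative) perfect cube.
Check small values of y:
  y = 0: RHS = -15 is not a perfect cube.
  y = 1: RHS = 2 is not a perfect cube.
  y = -1: RHS = -32 is not a perfect cube.
  y = 2: RHS = 121 is not a perfect cube.
  y = -2: RHS = -151 is not a perfect cube.
  y = 3: RHS = 444 is not a perfect cube.
  y = -3: RHS = -474 is not a perfect cube.
Continuing the search up to |y| = 35 finds no solutions either.
No (x, y) in the scanned range satisfies the equation.

No integer solutions with |y| ≤ 35.


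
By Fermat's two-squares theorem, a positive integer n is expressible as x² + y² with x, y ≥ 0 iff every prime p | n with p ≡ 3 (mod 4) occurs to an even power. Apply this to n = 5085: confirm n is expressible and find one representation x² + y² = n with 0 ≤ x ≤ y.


Step 1: Factor n = 5085 = 3^2 · 5 · 113.
Step 2: Check the mod-4 condition on each prime factor: 3 ≡ 3 (mod 4), exponent 2 (must be even); 5 ≡ 1 (mod 4), exponent 1; 113 ≡ 1 (mod 4), exponent 1.
All primes ≡ 3 (mod 4) appear to even exponent (or don't appear), so by the two-squares theorem n IS expressible as a sum of two squares.
Step 3: Build a representation. Group n = k² · m with k = 3 and m = 5 · 113 = 565 (a product of primes ≡ 1 (mod 4)); a representation of m scales to one of n via (k·x)² + (k·y)² = k²(x² + y²). Each prime p ≡ 1 (mod 4) is itself a sum of two squares; find a² by testing p − a² for a perfect square:
  5: 5 − 1² = 4 = 2² ⇒ 5 = 1² + 2².
  113: 113 − 1² = 112, 113 − 2² = 109, 113 − 3² = 104, 113 − 4² = 97, 113 − 5² = 88, 113 − 6² = 77, 113 − 7² = 64 = 8² ⇒ 113 = 7² + 8².
  Combine using the Brahmagupta–Fibonacci identity (a² + b²)(c² + d²) = (ac − bd)² + (ad + bc)² = (ac + bd)² + (ad − bc)²:
  5 · 113 = 565: from (1² + 2²)(7² + 8²), take (1·7 − 2·8, 1·8 + 2·7) = (7 − 16, 8 + 14) = (-9, 22); dropping signs (only squares matter) gives (9, 22); check 9² + 22² = 81 + 484 = 565 ✓.
  Scale by k = 3: (3·9, 3·22) = (27, 66).
Step 4: Order so x ≤ y and verify: 27² + 66² = 729 + 4356 = 5085 = n. ✓

n = 5085 = 27² + 66² (one valid representation with x ≤ y).


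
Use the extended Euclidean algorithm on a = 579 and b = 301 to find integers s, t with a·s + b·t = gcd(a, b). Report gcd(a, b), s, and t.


Euclidean algorithm on (579, 301) — divide until remainder is 0:
  579 = 1 · 301 + 278
  301 = 1 · 278 + 23
  278 = 12 · 23 + 2
  23 = 11 · 2 + 1
  2 = 2 · 1 + 0
gcd(579, 301) = 1.
Track Bezout coefficients alongside the remainders: start with r₀ = 579 = a·1 + b·0 (s = 1, t = 0) and r₁ = 301 = a·0 + b·1 (s = 0, t = 1); each new remainder r_{k+1} = r_{k-1} − q_k·r_k inherits s_{k+1} = s_{k-1} − q_k·s_k, t_{k+1} = t_{k-1} − q_k·t_k, so r_k = a·s_k + b·t_k at every step:
  q = 1: r = 278, s = 1 − 1·0 = 1, t = 0 − 1·1 = -1  (check: 579·1 + 301·(-1) = 278)
  q = 1: r = 23, s = 0 − 1·1 = -1, t = 1 − 1·(-1) = 2  (check: 579·(-1) + 301·2 = 23)
  q = 12: r = 2, s = 1 − 12·(-1) = 13, t = -1 − 12·2 = -25  (check: 579·13 + 301·(-25) = 2)
  q = 11: r = 1, s = -1 − 11·13 = -144, t = 2 − 11·(-25) = 277  (check: 579·(-144) + 301·277 = 1)
The row with r = 1 (the gcd) gives the Bezout coefficients s = -144, t = 277.
Result: 579 · (-144) + 301 · (277) = 1.

gcd(579, 301) = 1; s = -144, t = 277 (check: 579·(-144) + 301·277 = 1).


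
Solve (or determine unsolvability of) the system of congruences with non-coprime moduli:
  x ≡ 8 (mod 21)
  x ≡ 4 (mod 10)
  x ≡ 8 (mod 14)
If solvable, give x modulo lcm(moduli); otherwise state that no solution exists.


Moduli 21, 10, 14 are not pairwise coprime, so CRT works modulo lcm(m_i) when all pairwise compatibility conditions hold.
Pairwise compatibility: gcd(m_i, m_j) must divide a_i - a_j for every pair.
Merge one congruence at a time:
  Start: x ≡ 8 (mod 21).
  Combine with x ≡ 4 (mod 10): gcd(21, 10) = 1; 4 - 8 = -4, which IS divisible by 1, so compatible.
    Write x = 8 + 21·t and substitute into x ≡ 4 (mod 10): 21·t ≡ 4 − 8 = -4 (mod 10).
    Reduce coefficients mod 10: 1·t ≡ 6 (mod 10).
    So t ≡ 6 (mod 10).
    Then x = 8 + 21·6 = 134, valid modulo lcm(21, 10) = 210: x ≡ 134 (mod 210).
  Combine with x ≡ 8 (mod 14): gcd(210, 14) = 14; 8 - 134 = -126, which IS divisible by 14, so compatible.
    Write x = 134 + 210·t and substitute into x ≡ 8 (mod 14): 210·t ≡ 8 − 134 = -126 (mod 14).
    Divide the congruence (and modulus) by g = 14: 15·t ≡ -9 (mod 1).
    Modulo 1 every t works; take t = 0.
    Then x = 134 + 210·0 = 134, valid modulo lcm(210, 14) = 210: x ≡ 134 (mod 210).
Verify: 134 mod 21 = 8, 134 mod 10 = 4, 134 mod 14 = 8.

x ≡ 134 (mod 210).


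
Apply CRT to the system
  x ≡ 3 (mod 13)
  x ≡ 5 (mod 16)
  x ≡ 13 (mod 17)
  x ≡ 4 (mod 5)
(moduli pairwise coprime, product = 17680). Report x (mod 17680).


Product of moduli M = 13 · 16 · 17 · 5 = 17680.
Merge one congruence at a time:
  Start: x ≡ 3 (mod 13).
  Combine with x ≡ 5 (mod 16); new modulus lcm = 208.
    Write x = 3 + 13·t and substitute into x ≡ 5 (mod 16): 13·t ≡ 5 − 3 = 2 (mod 16).
    The inverse of 13 mod 16 is 5 (since 13·5 = 65 = 4·16 + 1), so t ≡ 5·2 = 10 ≡ 10 (mod 16).
    Then x = 3 + 13·10 = 133, valid modulo lcm(13, 16) = 208: x ≡ 133 (mod 208).
  Combine with x ≡ 13 (mod 17); new modulus lcm = 3536.
    Write x = 133 + 208·t and substitute into x ≡ 13 (mod 17): 208·t ≡ 13 − 133 = -120 (mod 17).
    Reduce coefficients mod 17: 4·t ≡ 16 (mod 17).
    The inverse of 4 mod 17 is 13 (since 4·13 = 52 = 3·17 + 1), so t ≡ 13·16 = 208 ≡ 4 (mod 17).
    Then x = 133 + 208·4 = 965, valid modulo lcm(208, 17) = 3536: x ≡ 965 (mod 3536).
  Combine with x ≡ 4 (mod 5); new modulus lcm = 17680.
    Write x = 965 + 3536·t and substitute into x ≡ 4 (mod 5): 3536·t ≡ 4 − 965 = -961 (mod 5).
    Reduce coefficients mod 5: 1·t ≡ 4 (mod 5).
    So t ≡ 4 (mod 5).
    Then x = 965 + 3536·4 = 15109, valid modulo lcm(3536, 5) = 17680: x ≡ 15109 (mod 17680).
Verify against each original: 15109 mod 13 = 3, 15109 mod 16 = 5, 15109 mod 17 = 13, 15109 mod 5 = 4.

x ≡ 15109 (mod 17680).


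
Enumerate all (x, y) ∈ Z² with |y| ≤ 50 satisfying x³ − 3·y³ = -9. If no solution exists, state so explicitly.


The equation is x³ - 3y³ = -9. For fixed y, x³ = 3·y³ − 9, so a solution requires the RHS to be a perfect cube.
Strategy: iterate y from -50 to 50, compute RHS = 3·y³ − 9, and check whether it is a (positive or negative) perfect cube.
Check small values of y:
  y = 0: RHS = -9 is not a perfect cube.
  y = 1: RHS = -6 is not a perfect cube.
  y = -1: RHS = -12 is not a perfect cube.
  y = 2: RHS = 15 is not a perfect cube.
  y = -2: RHS = -33 is not a perfect cube.
  y = 3: RHS = 72 is not a perfect cube.
  y = -3: RHS = -90 is not a perfect cube.
Continuing the search up to |y| = 50 finds no solutions either.
No (x, y) in the scanned range satisfies the equation.

No integer solutions with |y| ≤ 50.


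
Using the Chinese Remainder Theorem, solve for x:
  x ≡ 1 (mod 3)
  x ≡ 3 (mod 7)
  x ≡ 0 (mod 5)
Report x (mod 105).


Moduli 3, 7, 5 are pairwise coprime; by CRT there is a unique solution modulo M = 3 · 7 · 5 = 105.
Solve pairwise, accumulating the modulus:
  Start with x ≡ 1 (mod 3).
  Combine with x ≡ 3 (mod 7): since gcd(3, 7) = 1, we get a unique residue mod 21.
    Write x = 1 + 3·t and substitute into x ≡ 3 (mod 7): 3·t ≡ 3 − 1 = 2 (mod 7).
    The inverse of 3 mod 7 is 5 (since 3·5 = 15 = 2·7 + 1), so t ≡ 5·2 = 10 ≡ 3 (mod 7).
    Then x = 1 + 3·3 = 10, valid modulo lcm(3, 7) = 21: x ≡ 10 (mod 21).
  Combine with x ≡ 0 (mod 5): since gcd(21, 5) = 1, we get a unique residue mod 105.
    Write x = 10 + 21·t and substitute into x ≡ 0 (mod 5): 21·t ≡ 0 − 10 = -10 (mod 5).
    Reduce coefficients mod 5: 1·t ≡ 0 (mod 5).
    So t ≡ 0 (mod 5).
    Then x = 10 + 21·0 = 10, valid modulo lcm(21, 5) = 105: x ≡ 10 (mod 105).
Verify: 10 mod 3 = 1 ✓, 10 mod 7 = 3 ✓, 10 mod 5 = 0 ✓.

x ≡ 10 (mod 105).


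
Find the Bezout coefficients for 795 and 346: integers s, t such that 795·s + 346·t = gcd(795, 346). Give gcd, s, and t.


Euclidean algorithm on (795, 346) — divide until remainder is 0:
  795 = 2 · 346 + 103
  346 = 3 · 103 + 37
  103 = 2 · 37 + 29
  37 = 1 · 29 + 8
  29 = 3 · 8 + 5
  8 = 1 · 5 + 3
  5 = 1 · 3 + 2
  3 = 1 · 2 + 1
  2 = 2 · 1 + 0
gcd(795, 346) = 1.
Track Bezout coefficients alongside the remainders: start with r₀ = 795 = a·1 + b·0 (s = 1, t = 0) and r₁ = 346 = a·0 + b·1 (s = 0, t = 1); each new remainder r_{k+1} = r_{k-1} − q_k·r_k inherits s_{k+1} = s_{k-1} − q_k·s_k, t_{k+1} = t_{k-1} − q_k·t_k, so r_k = a·s_k + b·t_k at every step:
  q = 2: r = 103, s = 1 − 2·0 = 1, t = 0 − 2·1 = -2  (check: 795·1 + 346·(-2) = 103)
  q = 3: r = 37, s = 0 − 3·1 = -3, t = 1 − 3·(-2) = 7  (check: 795·(-3) + 346·7 = 37)
  q = 2: r = 29, s = 1 − 2·(-3) = 7, t = -2 − 2·7 = -16  (check: 795·7 + 346·(-16) = 29)
  q = 1: r = 8, s = -3 − 1·7 = -10, t = 7 − 1·(-16) = 23  (check: 795·(-10) + 346·23 = 8)
  q = 3: r = 5, s = 7 − 3·(-10) = 37, t = -16 − 3·23 = -85  (check: 795·37 + 346·(-85) = 5)
  q = 1: r = 3, s = -10 − 1·37 = -47, t = 23 − 1·(-85) = 108  (check: 795·(-47) + 346·108 = 3)
  q = 1: r = 2, s = 37 − 1·(-47) = 84, t = -85 − 1·108 = -193  (check: 795·84 + 346·(-193) = 2)
  q = 1: r = 1, s = -47 − 1·84 = -131, t = 108 − 1·(-193) = 301  (check: 795·(-131) + 346·301 = 1)
The row with r = 1 (the gcd) gives the Bezout coefficients s = -131, t = 301.
Result: 795 · (-131) + 346 · (301) = 1.

gcd(795, 346) = 1; s = -131, t = 301 (check: 795·(-131) + 346·301 = 1).


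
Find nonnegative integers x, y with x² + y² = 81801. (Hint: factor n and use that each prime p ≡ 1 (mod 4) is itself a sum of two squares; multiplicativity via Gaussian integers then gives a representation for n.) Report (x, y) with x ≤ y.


Step 1: Factor n = 81801 = 3^2 · 61 · 149.
Step 2: Check the mod-4 condition on each prime factor: 3 ≡ 3 (mod 4), exponent 2 (must be even); 61 ≡ 1 (mod 4), exponent 1; 149 ≡ 1 (mod 4), exponent 1.
All primes ≡ 3 (mod 4) appear to even exponent (or don't appear), so by the two-squares theorem n IS expressible as a sum of two squares.
Step 3: Build a representation. Group n = k² · m with k = 3 and m = 61 · 149 = 9089 (a product of primes ≡ 1 (mod 4)); a representation of m scales to one of n via (k·x)² + (k·y)² = k²(x² + y²). Each prime p ≡ 1 (mod 4) is itself a sum of two squares; find a² by testing p − a² for a perfect square:
  61: 61 − 1² = 60, 61 − 2² = 57, 61 − 3² = 52, 61 − 4² = 45, 61 − 5² = 36 = 6² ⇒ 61 = 5² + 6².
  149: 149 − 1² = 148, 149 − 2² = 145, 149 − 3² = 140, 149 − 4² = 133, 149 − 5² = 124, 149 − 6² = 113, 149 − 7² = 100 = 10² ⇒ 149 = 7² + 10².
  Combine using the Brahmagupta–Fibonacci identity (a² + b²)(c² + d²) = (ac − bd)² + (ad + bc)² = (ac + bd)² + (ad − bc)²:
  61 · 149 = 9089: from (5² + 6²)(7² + 10²), take (5·7 − 6·10, 5·10 + 6·7) = (35 − 60, 50 + 42) = (-25, 92); dropping signs (only squares matter) gives (25, 92); check 25² + 92² = 625 + 8464 = 9089 ✓.
  Scale by k = 3: (3·25, 3·92) = (75, 276).
Step 4: Order so x ≤ y and verify: 75² + 276² = 5625 + 76176 = 81801 = n. ✓

n = 81801 = 75² + 276² (one valid representation with x ≤ y).


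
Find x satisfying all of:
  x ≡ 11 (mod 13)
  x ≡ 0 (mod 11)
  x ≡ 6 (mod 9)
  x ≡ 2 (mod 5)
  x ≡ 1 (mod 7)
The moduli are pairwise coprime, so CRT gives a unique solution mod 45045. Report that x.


Product of moduli M = 13 · 11 · 9 · 5 · 7 = 45045.
Merge one congruence at a time:
  Start: x ≡ 11 (mod 13).
  Combine with x ≡ 0 (mod 11); new modulus lcm = 143.
    Write x = 11 + 13·t and substitute into x ≡ 0 (mod 11): 13·t ≡ 0 − 11 = -11 (mod 11).
    Reduce coefficients mod 11: 2·t ≡ 0 (mod 11).
    The inverse of 2 mod 11 is 6 (since 2·6 = 12 = 1·11 + 1), so t ≡ 6·0 = 0 ≡ 0 (mod 11).
    Then x = 11 + 13·0 = 11, valid modulo lcm(13, 11) = 143: x ≡ 11 (mod 143).
  Combine with x ≡ 6 (mod 9); new modulus lcm = 1287.
    Write x = 11 + 143·t and substitute into x ≡ 6 (mod 9): 143·t ≡ 6 − 11 = -5 (mod 9).
    Reduce coefficients mod 9: 8·t ≡ 4 (mod 9).
    The inverse of 8 mod 9 is 8 (since 8·8 = 64 = 7·9 + 1), so t ≡ 8·4 = 32 ≡ 5 (mod 9).
    Then x = 11 + 143·5 = 726, valid modulo lcm(143, 9) = 1287: x ≡ 726 (mod 1287).
  Combine with x ≡ 2 (mod 5); new modulus lcm = 6435.
    Write x = 726 + 1287·t and substitute into x ≡ 2 (mod 5): 1287·t ≡ 2 − 726 = -724 (mod 5).
    Reduce coefficients mod 5: 2·t ≡ 1 (mod 5).
    The inverse of 2 mod 5 is 3 (since 2·3 = 6 = 1·5 + 1), so t ≡ 3·1 = 3 ≡ 3 (mod 5).
    Then x = 726 + 1287·3 = 4587, valid modulo lcm(1287, 5) = 6435: x ≡ 4587 (mod 6435).
  Combine with x ≡ 1 (mod 7); new modulus lcm = 45045.
    Write x = 4587 + 6435·t and substitute into x ≡ 1 (mod 7): 6435·t ≡ 1 − 4587 = -4586 (mod 7).
    Reduce coefficients mod 7: 2·t ≡ 6 (mod 7).
    The inverse of 2 mod 7 is 4 (since 2·4 = 8 = 1·7 + 1), so t ≡ 4·6 = 24 ≡ 3 (mod 7).
    Then x = 4587 + 6435·3 = 23892, valid modulo lcm(6435, 7) = 45045: x ≡ 23892 (mod 45045).
Verify against each original: 23892 mod 13 = 11, 23892 mod 11 = 0, 23892 mod 9 = 6, 23892 mod 5 = 2, 23892 mod 7 = 1.

x ≡ 23892 (mod 45045).
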